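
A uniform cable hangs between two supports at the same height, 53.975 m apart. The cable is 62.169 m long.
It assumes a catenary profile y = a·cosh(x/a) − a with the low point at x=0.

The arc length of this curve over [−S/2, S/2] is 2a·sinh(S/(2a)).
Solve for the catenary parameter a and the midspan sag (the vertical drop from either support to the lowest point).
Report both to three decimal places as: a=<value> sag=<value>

seed: a₀ = √(S³/(24(L−S))) = √(53.975³/(24·8.194)) = 28.277133
iter 1: u=0.954393  f(a)=+3.814e-01  f'(a)=-6.341e-01  a ← 28.277133 − (+3.814e-01/-6.341e-01) = 28.878595
iter 2: u=0.934516  f(a)=+1.251e-02  f'(a)=-5.931e-01  a ← 28.878595 − (+1.251e-02/-5.931e-01) = 28.899684
iter 3: u=0.933834  f(a)=+1.446e-05  f'(a)=-5.917e-01  a ← 28.899684 − (+1.446e-05/-5.917e-01) = 28.899708
iter 4: u=0.933833  f(a)=+1.940e-11  f'(a)=-5.917e-01  a ← 28.899708 − (+1.940e-11/-5.917e-01) = 28.899708
iter 5: u=0.933833  f(a)=+0.000e+00  f'(a)=-5.917e-01  a ← 28.899708 − (+0.000e+00/-5.917e-01) = 28.899708
converged: |Δa| < 1e-12 after 5 iterations
sag = a·(cosh(S/(2a)) − 1) = 28.899708·(cosh(0.933833) − 1) = 13.543657
T_max/T_min = cosh(S/(2a)) = 1.468643

a=28.900 sag=13.544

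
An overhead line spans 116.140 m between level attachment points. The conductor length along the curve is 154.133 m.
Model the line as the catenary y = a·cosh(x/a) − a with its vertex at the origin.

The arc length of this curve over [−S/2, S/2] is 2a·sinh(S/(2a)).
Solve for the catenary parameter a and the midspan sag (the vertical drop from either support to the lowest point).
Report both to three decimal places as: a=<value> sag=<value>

seed: a₀ = √(S³/(24(L−S))) = √(116.140³/(24·37.993)) = 41.449120
iter 1: u=1.400995  f(a)=+3.908e+00  f'(a)=-2.219e+00  a ← 41.449120 − (+3.908e+00/-2.219e+00) = 43.209959
iter 2: u=1.343903  f(a)=+2.628e-01  f'(a)=-1.930e+00  a ← 43.209959 − (+2.628e-01/-1.930e+00) = 43.346138
iter 3: u=1.339681  f(a)=+1.378e-03  f'(a)=-1.910e+00  a ← 43.346138 − (+1.378e-03/-1.910e+00) = 43.346860
iter 4: u=1.339659  f(a)=+3.834e-08  f'(a)=-1.910e+00  a ← 43.346860 − (+3.834e-08/-1.910e+00) = 43.346860
iter 5: u=1.339659  f(a)=-5.684e-14  f'(a)=-1.910e+00  a ← 43.346860 − (-5.684e-14/-1.910e+00) = 43.346860
converged: |Δa| < 1e-12 after 5 iterations
sag = a·(cosh(S/(2a)) − 1) = 43.346860·(cosh(1.339659) − 1) = 45.073702
T_max/T_min = cosh(S/(2a)) = 2.039838

a=43.347 sag=45.074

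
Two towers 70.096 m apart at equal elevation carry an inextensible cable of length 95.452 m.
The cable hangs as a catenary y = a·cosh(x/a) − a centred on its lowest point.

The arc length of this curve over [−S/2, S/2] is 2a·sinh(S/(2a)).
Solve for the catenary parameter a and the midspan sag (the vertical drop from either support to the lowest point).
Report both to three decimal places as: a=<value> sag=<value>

seed: a₀ = √(S³/(24(L−S))) = √(70.096³/(24·25.356)) = 23.789968
iter 1: u=1.473226  f(a)=+2.898e+00  f'(a)=-2.632e+00  a ← 23.789968 − (+2.898e+00/-2.632e+00) = 24.891252
iter 2: u=1.408045  f(a)=+2.134e-01  f'(a)=-2.257e+00  a ← 24.891252 − (+2.134e-01/-2.257e+00) = 24.985796
iter 3: u=1.402717  f(a)=+1.360e-03  f'(a)=-2.228e+00  a ← 24.985796 − (+1.360e-03/-2.228e+00) = 24.986406
iter 4: u=1.402683  f(a)=+5.604e-08  f'(a)=-2.228e+00  a ← 24.986406 − (+5.604e-08/-2.228e+00) = 24.986406
iter 5: u=1.402683  f(a)=+1.421e-14  f'(a)=-2.228e+00  a ← 24.986406 − (+1.421e-14/-2.228e+00) = 24.986406
converged: |Δa| < 1e-12 after 5 iterations
sag = a·(cosh(S/(2a)) − 1) = 24.986406·(cosh(1.402683) − 1) = 28.884658
T_max/T_min = cosh(S/(2a)) = 2.156015

a=24.986 sag=28.885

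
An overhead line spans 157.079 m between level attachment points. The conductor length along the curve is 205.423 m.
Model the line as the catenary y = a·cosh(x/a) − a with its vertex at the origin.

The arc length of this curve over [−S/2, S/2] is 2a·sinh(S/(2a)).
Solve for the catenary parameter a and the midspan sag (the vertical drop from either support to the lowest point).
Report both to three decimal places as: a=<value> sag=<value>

a=60.295 sag=58.806

seed: a₀ = √(S³/(24(L−S))) = √(157.079³/(24·48.344)) = 57.796332
iter 1: u=1.358901  f(a)=+4.665e+00  f'(a)=-2.003e+00  a ← 57.796332 − (+4.665e+00/-2.003e+00) = 60.125438
iter 2: u=1.306261  f(a)=+2.968e-01  f'(a)=-1.755e+00  a ← 60.125438 − (+2.968e-01/-1.755e+00) = 60.294521
iter 3: u=1.302598  f(a)=+1.382e-03  f'(a)=-1.739e+00  a ← 60.294521 − (+1.382e-03/-1.739e+00) = 60.295316
iter 4: u=1.302580  f(a)=+3.028e-08  f'(a)=-1.739e+00  a ← 60.295316 − (+3.028e-08/-1.739e+00) = 60.295316
iter 5: u=1.302580  f(a)=-2.842e-14  f'(a)=-1.739e+00  a ← 60.295316 − (-2.842e-14/-1.739e+00) = 60.295316
converged: |Δa| < 1e-12 after 5 iterations
sag = a·(cosh(S/(2a)) − 1) = 60.295316·(cosh(1.302580) − 1) = 58.806226
T_max/T_min = cosh(S/(2a)) = 1.975303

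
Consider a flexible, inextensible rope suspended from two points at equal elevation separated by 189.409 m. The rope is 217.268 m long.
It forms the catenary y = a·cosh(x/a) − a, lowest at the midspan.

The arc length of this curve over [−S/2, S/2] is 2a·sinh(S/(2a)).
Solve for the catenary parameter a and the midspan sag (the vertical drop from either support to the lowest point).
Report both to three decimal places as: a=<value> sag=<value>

seed: a₀ = √(S³/(24(L−S))) = √(189.409³/(24·27.859)) = 100.812070
iter 1: u=0.939416  f(a)=+1.255e+00  f'(a)=-6.030e-01  a ← 100.812070 − (+1.255e+00/-6.030e-01) = 102.893944
iter 2: u=0.920409  f(a)=+3.994e-02  f'(a)=-5.652e-01  a ← 102.893944 − (+3.994e-02/-5.652e-01) = 102.964614
iter 3: u=0.919777  f(a)=+4.338e-05  f'(a)=-5.640e-01  a ← 102.964614 − (+4.338e-05/-5.640e-01) = 102.964691
iter 4: u=0.919776  f(a)=+5.127e-11  f'(a)=-5.640e-01  a ← 102.964691 − (+5.127e-11/-5.640e-01) = 102.964691
converged: |Δa| < 1e-12 after 4 iterations
sag = a·(cosh(S/(2a)) − 1) = 102.964691·(cosh(0.919776) − 1) = 46.711872
T_max/T_min = cosh(S/(2a)) = 1.453669

a=102.965 sag=46.712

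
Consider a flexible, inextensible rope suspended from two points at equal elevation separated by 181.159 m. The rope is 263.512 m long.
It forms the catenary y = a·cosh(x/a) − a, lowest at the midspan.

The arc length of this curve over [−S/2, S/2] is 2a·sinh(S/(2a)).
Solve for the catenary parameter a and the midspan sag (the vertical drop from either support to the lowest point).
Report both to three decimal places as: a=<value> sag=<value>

a=58.253 sag=85.806

seed: a₀ = √(S³/(24(L−S))) = √(181.159³/(24·82.353)) = 54.845947
iter 1: u=1.651526  f(a)=+1.199e+01  f'(a)=-3.906e+00  a ← 54.845947 − (+1.199e+01/-3.906e+00) = 57.915171
iter 2: u=1.564003  f(a)=+1.080e+00  f'(a)=-3.231e+00  a ← 57.915171 − (+1.080e+00/-3.231e+00) = 58.249381
iter 3: u=1.555029  f(a)=+1.068e-02  f'(a)=-3.168e+00  a ← 58.249381 − (+1.068e-02/-3.168e+00) = 58.252752
iter 4: u=1.554939  f(a)=+1.067e-06  f'(a)=-3.167e+00  a ← 58.252752 − (+1.067e-06/-3.167e+00) = 58.252753
iter 5: u=1.554939  f(a)=+0.000e+00  f'(a)=-3.167e+00  a ← 58.252753 − (+0.000e+00/-3.167e+00) = 58.252753
converged: |Δa| < 1e-12 after 5 iterations
sag = a·(cosh(S/(2a)) − 1) = 58.252753·(cosh(1.554939) − 1) = 85.806356
T_max/T_min = cosh(S/(2a)) = 2.473001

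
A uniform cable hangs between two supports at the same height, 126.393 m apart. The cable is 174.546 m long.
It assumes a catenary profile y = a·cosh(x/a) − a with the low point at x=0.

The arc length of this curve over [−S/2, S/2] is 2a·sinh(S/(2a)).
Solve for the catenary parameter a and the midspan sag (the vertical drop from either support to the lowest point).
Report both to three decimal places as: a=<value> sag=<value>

seed: a₀ = √(S³/(24(L−S))) = √(126.393³/(24·48.153)) = 41.799130
iter 1: u=1.511909  f(a)=+5.813e+00  f'(a)=-2.876e+00  a ← 41.799130 − (+5.813e+00/-2.876e+00) = 43.820592
iter 2: u=1.442164  f(a)=+4.483e-01  f'(a)=-2.448e+00  a ← 43.820592 − (+4.483e-01/-2.448e+00) = 44.003738
iter 3: u=1.436162  f(a)=+3.159e-03  f'(a)=-2.413e+00  a ← 44.003738 − (+3.159e-03/-2.413e+00) = 44.005047
iter 4: u=1.436119  f(a)=+1.592e-07  f'(a)=-2.413e+00  a ← 44.005047 − (+1.592e-07/-2.413e+00) = 44.005047
iter 5: u=1.436119  f(a)=+0.000e+00  f'(a)=-2.413e+00  a ← 44.005047 − (+0.000e+00/-2.413e+00) = 44.005047
converged: |Δa| < 1e-12 after 5 iterations
sag = a·(cosh(S/(2a)) − 1) = 44.005047·(cosh(1.436119) − 1) = 53.734508
T_max/T_min = cosh(S/(2a)) = 2.221099

a=44.005 sag=53.735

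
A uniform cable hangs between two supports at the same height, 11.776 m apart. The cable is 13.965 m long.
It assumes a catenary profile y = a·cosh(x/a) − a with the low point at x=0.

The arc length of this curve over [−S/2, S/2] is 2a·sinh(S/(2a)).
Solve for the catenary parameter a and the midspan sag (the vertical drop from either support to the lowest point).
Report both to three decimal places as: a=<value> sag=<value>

seed: a₀ = √(S³/(24(L−S))) = √(11.776³/(24·2.189)) = 5.575299
iter 1: u=1.056087  f(a)=+1.254e-01  f'(a)=-8.764e-01  a ← 5.575299 − (+1.254e-01/-8.764e-01) = 5.718345
iter 2: u=1.029669  f(a)=+4.987e-03  f'(a)=-8.079e-01  a ← 5.718345 − (+4.987e-03/-8.079e-01) = 5.724518
iter 3: u=1.028558  f(a)=+8.615e-06  f'(a)=-8.051e-01  a ← 5.724518 − (+8.615e-06/-8.051e-01) = 5.724528
iter 4: u=1.028556  f(a)=+2.580e-11  f'(a)=-8.051e-01  a ← 5.724528 − (+2.580e-11/-8.051e-01) = 5.724528
iter 5: u=1.028556  f(a)=+3.553e-15  f'(a)=-8.051e-01  a ← 5.724528 − (+3.553e-15/-8.051e-01) = 5.724528
converged: |Δa| < 1e-12 after 5 iterations
sag = a·(cosh(S/(2a)) − 1) = 5.724528·(cosh(1.028556) − 1) = 3.304621
T_max/T_min = cosh(S/(2a)) = 1.577274

a=5.725 sag=3.305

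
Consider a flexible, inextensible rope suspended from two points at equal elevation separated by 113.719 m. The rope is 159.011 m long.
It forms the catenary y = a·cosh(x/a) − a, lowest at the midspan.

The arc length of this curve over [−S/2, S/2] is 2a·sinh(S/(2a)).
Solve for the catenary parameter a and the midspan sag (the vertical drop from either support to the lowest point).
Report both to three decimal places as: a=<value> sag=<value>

seed: a₀ = √(S³/(24(L−S))) = √(113.719³/(24·45.292)) = 36.781817
iter 1: u=1.545859  f(a)=+5.730e+00  f'(a)=-3.104e+00  a ← 36.781817 − (+5.730e+00/-3.104e+00) = 38.627969
iter 2: u=1.471977  f(a)=+4.597e-01  f'(a)=-2.624e+00  a ← 38.627969 − (+4.597e-01/-2.624e+00) = 38.803140
iter 3: u=1.465332  f(a)=+3.528e-03  f'(a)=-2.584e+00  a ← 38.803140 − (+3.528e-03/-2.584e+00) = 38.804506
iter 4: u=1.465281  f(a)=+2.114e-07  f'(a)=-2.584e+00  a ← 38.804506 − (+2.114e-07/-2.584e+00) = 38.804506
iter 5: u=1.465281  f(a)=+0.000e+00  f'(a)=-2.584e+00  a ← 38.804506 − (+0.000e+00/-2.584e+00) = 38.804506
converged: |Δa| < 1e-12 after 5 iterations
sag = a·(cosh(S/(2a)) − 1) = 38.804506·(cosh(1.465281) − 1) = 49.665343
T_max/T_min = cosh(S/(2a)) = 2.279886

a=38.805 sag=49.665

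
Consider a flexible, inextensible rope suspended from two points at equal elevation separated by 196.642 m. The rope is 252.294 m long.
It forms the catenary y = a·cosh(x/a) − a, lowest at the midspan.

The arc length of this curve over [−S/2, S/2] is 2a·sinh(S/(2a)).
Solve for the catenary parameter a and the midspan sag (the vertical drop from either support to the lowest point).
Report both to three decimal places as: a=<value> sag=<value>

a=78.466 sag=70.094

seed: a₀ = √(S³/(24(L−S))) = √(196.642³/(24·55.652)) = 75.451593
iter 1: u=1.303100  f(a)=+4.921e+00  f'(a)=-1.741e+00  a ← 75.451593 − (+4.921e+00/-1.741e+00) = 78.277378
iter 2: u=1.256059  f(a)=+2.899e-01  f'(a)=-1.542e+00  a ← 78.277378 − (+2.899e-01/-1.542e+00) = 78.465451
iter 3: u=1.253048  f(a)=+1.146e-03  f'(a)=-1.529e+00  a ← 78.465451 − (+1.146e-03/-1.529e+00) = 78.466200
iter 4: u=1.253036  f(a)=+1.806e-08  f'(a)=-1.529e+00  a ← 78.466200 − (+1.806e-08/-1.529e+00) = 78.466200
iter 5: u=1.253036  f(a)=+5.684e-14  f'(a)=-1.529e+00  a ← 78.466200 − (+5.684e-14/-1.529e+00) = 78.466200
converged: |Δa| < 1e-12 after 5 iterations
sag = a·(cosh(S/(2a)) − 1) = 78.466200·(cosh(1.253036) − 1) = 70.093586
T_max/T_min = cosh(S/(2a)) = 1.893297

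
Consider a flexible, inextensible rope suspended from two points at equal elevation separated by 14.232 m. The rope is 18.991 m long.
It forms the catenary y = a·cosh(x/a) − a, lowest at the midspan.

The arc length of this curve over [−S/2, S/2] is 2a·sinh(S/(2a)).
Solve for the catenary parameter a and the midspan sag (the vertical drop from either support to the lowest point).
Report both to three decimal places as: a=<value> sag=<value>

a=5.259 sag=5.596

seed: a₀ = √(S³/(24(L−S))) = √(14.232³/(24·4.759)) = 5.023836
iter 1: u=1.416448  f(a)=+5.009e-01  f'(a)=-2.303e+00  a ← 5.023836 − (+5.009e-01/-2.303e+00) = 5.241321
iter 2: u=1.357673  f(a)=+3.436e-02  f'(a)=-1.997e+00  a ← 5.241321 − (+3.436e-02/-1.997e+00) = 5.258528
iter 3: u=1.353230  f(a)=+1.880e-04  f'(a)=-1.975e+00  a ← 5.258528 − (+1.880e-04/-1.975e+00) = 5.258623
iter 4: u=1.353206  f(a)=+5.700e-09  f'(a)=-1.975e+00  a ← 5.258623 − (+5.700e-09/-1.975e+00) = 5.258623
iter 5: u=1.353206  f(a)=+3.553e-15  f'(a)=-1.975e+00  a ← 5.258623 − (+3.553e-15/-1.975e+00) = 5.258623
converged: |Δa| < 1e-12 after 5 iterations
sag = a·(cosh(S/(2a)) − 1) = 5.258623·(cosh(1.353206) − 1) = 5.595760
T_max/T_min = cosh(S/(2a)) = 2.064111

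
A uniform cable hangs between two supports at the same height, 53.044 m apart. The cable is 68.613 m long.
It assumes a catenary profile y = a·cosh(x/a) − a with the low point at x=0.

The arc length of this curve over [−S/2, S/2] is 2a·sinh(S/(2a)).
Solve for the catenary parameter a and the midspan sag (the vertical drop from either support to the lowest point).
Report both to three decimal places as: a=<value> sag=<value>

seed: a₀ = √(S³/(24(L−S))) = √(53.044³/(24·15.569)) = 19.985657
iter 1: u=1.327052  f(a)=+1.430e+00  f'(a)=-1.850e+00  a ← 19.985657 − (+1.430e+00/-1.850e+00) = 20.758434
iter 2: u=1.277649  f(a)=+8.711e-02  f'(a)=-1.631e+00  a ← 20.758434 − (+8.711e-02/-1.631e+00) = 20.811844
iter 3: u=1.274371  f(a)=+3.698e-04  f'(a)=-1.617e+00  a ← 20.811844 − (+3.698e-04/-1.617e+00) = 20.812073
iter 4: u=1.274357  f(a)=+6.725e-09  f'(a)=-1.617e+00  a ← 20.812073 − (+6.725e-09/-1.617e+00) = 20.812073
iter 5: u=1.274357  f(a)=+0.000e+00  f'(a)=-1.617e+00  a ← 20.812073 − (+0.000e+00/-1.617e+00) = 20.812073
converged: |Δa| < 1e-12 after 5 iterations
sag = a·(cosh(S/(2a)) − 1) = 20.812073·(cosh(1.274357) − 1) = 19.313709
T_max/T_min = cosh(S/(2a)) = 1.928005

a=20.812 sag=19.314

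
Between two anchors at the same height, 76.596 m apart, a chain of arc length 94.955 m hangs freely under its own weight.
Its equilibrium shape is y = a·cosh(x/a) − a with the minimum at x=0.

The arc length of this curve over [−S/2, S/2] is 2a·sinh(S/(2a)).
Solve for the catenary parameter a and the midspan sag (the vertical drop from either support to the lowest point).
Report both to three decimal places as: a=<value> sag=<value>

seed: a₀ = √(S³/(24(L−S))) = √(76.596³/(24·18.359)) = 31.935889
iter 1: u=1.199215  f(a)=+1.366e+00  f'(a)=-1.324e+00  a ← 31.935889 − (+1.366e+00/-1.324e+00) = 32.967938
iter 2: u=1.161674  f(a)=+6.902e-02  f'(a)=-1.193e+00  a ← 32.967938 − (+6.902e-02/-1.193e+00) = 33.025789
iter 3: u=1.159639  f(a)=+1.969e-04  f'(a)=-1.186e+00  a ← 33.025789 − (+1.969e-04/-1.186e+00) = 33.025955
iter 4: u=1.159633  f(a)=+1.613e-09  f'(a)=-1.186e+00  a ← 33.025955 − (+1.613e-09/-1.186e+00) = 33.025955
iter 5: u=1.159633  f(a)=+0.000e+00  f'(a)=-1.186e+00  a ← 33.025955 − (+0.000e+00/-1.186e+00) = 33.025955
converged: |Δa| < 1e-12 after 5 iterations
sag = a·(cosh(S/(2a)) − 1) = 33.025955·(cosh(1.159633) − 1) = 24.808522
T_max/T_min = cosh(S/(2a)) = 1.751183

a=33.026 sag=24.809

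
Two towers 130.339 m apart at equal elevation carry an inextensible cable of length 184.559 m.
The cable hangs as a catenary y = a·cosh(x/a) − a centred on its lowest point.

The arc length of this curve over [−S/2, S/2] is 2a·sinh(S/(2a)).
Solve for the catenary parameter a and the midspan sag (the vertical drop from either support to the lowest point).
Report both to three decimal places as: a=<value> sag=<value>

a=43.612 sag=58.454

seed: a₀ = √(S³/(24(L−S))) = √(130.339³/(24·54.220)) = 41.250213
iter 1: u=1.579858  f(a)=+7.183e+00  f'(a)=-3.346e+00  a ← 41.250213 − (+7.183e+00/-3.346e+00) = 43.396767
iter 2: u=1.501713  f(a)=+5.988e-01  f'(a)=-2.810e+00  a ← 43.396767 − (+5.988e-01/-2.810e+00) = 43.609877
iter 3: u=1.494375  f(a)=+4.997e-03  f'(a)=-2.763e+00  a ← 43.609877 − (+4.997e-03/-2.763e+00) = 43.611686
iter 4: u=1.494313  f(a)=+3.544e-07  f'(a)=-2.763e+00  a ← 43.611686 − (+3.544e-07/-2.763e+00) = 43.611686
iter 5: u=1.494313  f(a)=-2.842e-14  f'(a)=-2.763e+00  a ← 43.611686 − (-2.842e-14/-2.763e+00) = 43.611686
converged: |Δa| < 1e-12 after 5 iterations
sag = a·(cosh(S/(2a)) − 1) = 43.611686·(cosh(1.494313) − 1) = 58.454397
T_max/T_min = cosh(S/(2a)) = 2.340338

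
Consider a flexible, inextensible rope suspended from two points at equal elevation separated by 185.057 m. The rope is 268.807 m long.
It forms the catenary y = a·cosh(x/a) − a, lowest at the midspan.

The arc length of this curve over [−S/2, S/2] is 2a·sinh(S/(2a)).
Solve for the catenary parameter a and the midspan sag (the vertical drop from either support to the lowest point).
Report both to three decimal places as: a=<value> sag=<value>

seed: a₀ = √(S³/(24(L−S))) = √(185.057³/(24·83.750)) = 56.151356
iter 1: u=1.647841  f(a)=+1.213e+01  f'(a)=-3.876e+00  a ← 56.151356 − (+1.213e+01/-3.876e+00) = 59.282251
iter 2: u=1.560813  f(a)=+1.089e+00  f'(a)=-3.209e+00  a ← 59.282251 − (+1.089e+00/-3.209e+00) = 59.621592
iter 3: u=1.551929  f(a)=+1.068e-02  f'(a)=-3.146e+00  a ← 59.621592 − (+1.068e-02/-3.146e+00) = 59.624986
iter 4: u=1.551841  f(a)=+1.049e-06  f'(a)=-3.145e+00  a ← 59.624986 − (+1.049e-06/-3.145e+00) = 59.624986
iter 5: u=1.551841  f(a)=+5.684e-14  f'(a)=-3.145e+00  a ← 59.624986 − (+5.684e-14/-3.145e+00) = 59.624986
converged: |Δa| < 1e-12 after 5 iterations
sag = a·(cosh(S/(2a)) − 1) = 59.624986·(cosh(1.551841) − 1) = 87.410519
T_max/T_min = cosh(S/(2a)) = 2.466005

a=59.625 sag=87.411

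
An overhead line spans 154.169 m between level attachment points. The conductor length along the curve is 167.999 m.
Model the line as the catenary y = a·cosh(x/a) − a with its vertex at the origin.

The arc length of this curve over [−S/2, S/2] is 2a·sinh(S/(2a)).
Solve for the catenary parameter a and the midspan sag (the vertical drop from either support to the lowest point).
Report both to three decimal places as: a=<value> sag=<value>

seed: a₀ = √(S³/(24(L−S))) = √(154.169³/(24·13.830)) = 105.070034
iter 1: u=0.733649  f(a)=+3.770e-01  f'(a)=-2.777e-01  a ← 105.070034 − (+3.770e-01/-2.777e-01) = 106.427623
iter 2: u=0.724290  f(a)=+7.431e-03  f'(a)=-2.668e-01  a ← 106.427623 − (+7.431e-03/-2.668e-01) = 106.455471
iter 3: u=0.724101  f(a)=+3.016e-06  f'(a)=-2.666e-01  a ← 106.455471 − (+3.016e-06/-2.666e-01) = 106.455482
iter 4: u=0.724101  f(a)=+5.116e-13  f'(a)=-2.666e-01  a ← 106.455482 − (+5.116e-13/-2.666e-01) = 106.455482
converged: |Δa| < 1e-12 after 4 iterations
sag = a·(cosh(S/(2a)) − 1) = 106.455482·(cosh(0.724101) − 1) = 29.149406
T_max/T_min = cosh(S/(2a)) = 1.273818

a=106.455 sag=29.149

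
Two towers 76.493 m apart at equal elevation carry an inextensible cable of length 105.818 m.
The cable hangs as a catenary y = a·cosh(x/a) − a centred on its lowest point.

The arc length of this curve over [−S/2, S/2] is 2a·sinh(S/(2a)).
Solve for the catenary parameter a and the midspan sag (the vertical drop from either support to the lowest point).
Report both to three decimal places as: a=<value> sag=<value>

seed: a₀ = √(S³/(24(L−S))) = √(76.493³/(24·29.325)) = 25.217841
iter 1: u=1.516644  f(a)=+3.563e+00  f'(a)=-2.907e+00  a ← 25.217841 − (+3.563e+00/-2.907e+00) = 26.443829
iter 2: u=1.446330  f(a)=+2.763e-01  f'(a)=-2.472e+00  a ← 26.443829 − (+2.763e-01/-2.472e+00) = 26.555630
iter 3: u=1.440241  f(a)=+1.971e-03  f'(a)=-2.437e+00  a ← 26.555630 − (+1.971e-03/-2.437e+00) = 26.556439
iter 4: u=1.440197  f(a)=+1.018e-07  f'(a)=-2.436e+00  a ← 26.556439 − (+1.018e-07/-2.436e+00) = 26.556439
iter 5: u=1.440197  f(a)=+0.000e+00  f'(a)=-2.436e+00  a ← 26.556439 − (+0.000e+00/-2.436e+00) = 26.556439
converged: |Δa| < 1e-12 after 5 iterations
sag = a·(cosh(S/(2a)) − 1) = 26.556439·(cosh(1.440197) − 1) = 32.643280
T_max/T_min = cosh(S/(2a)) = 2.229204

a=26.556 sag=32.643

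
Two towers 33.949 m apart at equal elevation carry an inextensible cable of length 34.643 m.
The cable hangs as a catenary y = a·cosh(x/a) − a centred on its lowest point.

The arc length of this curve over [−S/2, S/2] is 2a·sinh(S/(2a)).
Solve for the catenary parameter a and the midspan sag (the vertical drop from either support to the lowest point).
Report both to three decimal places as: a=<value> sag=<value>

a=48.616 sag=2.994

seed: a₀ = √(S³/(24(L−S))) = √(33.949³/(24·0.694)) = 48.468003
iter 1: u=0.350221  f(a)=+4.269e-03  f'(a)=-2.899e-02  a ← 48.468003 − (+4.269e-03/-2.899e-02) = 48.615244
iter 2: u=0.349160  f(a)=+1.953e-05  f'(a)=-2.873e-02  a ← 48.615244 − (+1.953e-05/-2.873e-02) = 48.615924
iter 3: u=0.349155  f(a)=+4.130e-10  f'(a)=-2.872e-02  a ← 48.615924 − (+4.130e-10/-2.872e-02) = 48.615924
iter 4: u=0.349155  f(a)=+0.000e+00  f'(a)=-2.872e-02  a ← 48.615924 − (+0.000e+00/-2.872e-02) = 48.615924
converged: |Δa| < 1e-12 after 4 iterations
sag = a·(cosh(S/(2a)) − 1) = 48.615924·(cosh(0.349155) − 1) = 2.993595
T_max/T_min = cosh(S/(2a)) = 1.061576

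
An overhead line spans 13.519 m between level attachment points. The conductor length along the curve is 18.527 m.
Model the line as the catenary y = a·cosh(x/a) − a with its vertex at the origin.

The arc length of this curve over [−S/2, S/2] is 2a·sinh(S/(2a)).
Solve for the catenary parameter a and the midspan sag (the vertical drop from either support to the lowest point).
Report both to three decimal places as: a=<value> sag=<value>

seed: a₀ = √(S³/(24(L−S))) = √(13.519³/(24·5.008)) = 4.533974
iter 1: u=1.490855  f(a)=+5.869e-01  f'(a)=-2.741e+00  a ← 4.533974 − (+5.869e-01/-2.741e+00) = 4.748127
iter 2: u=1.423614  f(a)=+4.415e-02  f'(a)=-2.343e+00  a ← 4.748127 − (+4.415e-02/-2.343e+00) = 4.766971
iter 3: u=1.417986  f(a)=+2.946e-04  f'(a)=-2.311e+00  a ← 4.766971 − (+2.946e-04/-2.311e+00) = 4.767099
iter 4: u=1.417948  f(a)=+1.332e-08  f'(a)=-2.311e+00  a ← 4.767099 − (+1.332e-08/-2.311e+00) = 4.767099
iter 5: u=1.417948  f(a)=+0.000e+00  f'(a)=-2.311e+00  a ← 4.767099 − (+0.000e+00/-2.311e+00) = 4.767099
converged: |Δa| < 1e-12 after 5 iterations
sag = a·(cosh(S/(2a)) − 1) = 4.767099·(cosh(1.417948) − 1) = 5.651042
T_max/T_min = cosh(S/(2a)) = 2.185426

a=4.767 sag=5.651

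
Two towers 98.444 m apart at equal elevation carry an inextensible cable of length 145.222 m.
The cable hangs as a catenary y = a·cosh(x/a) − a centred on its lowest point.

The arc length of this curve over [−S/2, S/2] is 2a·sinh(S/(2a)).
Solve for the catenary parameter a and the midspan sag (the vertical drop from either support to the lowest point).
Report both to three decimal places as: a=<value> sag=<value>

seed: a₀ = √(S³/(24(L−S))) = √(98.444³/(24·46.778)) = 29.151267
iter 1: u=1.688503  f(a)=+7.139e+00  f'(a)=-4.223e+00  a ← 29.151267 − (+7.139e+00/-4.223e+00) = 30.842028
iter 2: u=1.595939  f(a)=+6.682e-01  f'(a)=-3.466e+00  a ← 30.842028 − (+6.682e-01/-3.466e+00) = 31.034829
iter 3: u=1.586025  f(a)=+7.190e-03  f'(a)=-3.392e+00  a ← 31.034829 − (+7.190e-03/-3.392e+00) = 31.036948
iter 4: u=1.585916  f(a)=+8.520e-07  f'(a)=-3.391e+00  a ← 31.036948 − (+8.520e-07/-3.391e+00) = 31.036949
iter 5: u=1.585916  f(a)=+2.842e-14  f'(a)=-3.391e+00  a ← 31.036949 − (+2.842e-14/-3.391e+00) = 31.036949
converged: |Δa| < 1e-12 after 5 iterations
sag = a·(cosh(S/(2a)) − 1) = 31.036949·(cosh(1.585916) − 1) = 47.929180
T_max/T_min = cosh(S/(2a)) = 2.544262

a=31.037 sag=47.929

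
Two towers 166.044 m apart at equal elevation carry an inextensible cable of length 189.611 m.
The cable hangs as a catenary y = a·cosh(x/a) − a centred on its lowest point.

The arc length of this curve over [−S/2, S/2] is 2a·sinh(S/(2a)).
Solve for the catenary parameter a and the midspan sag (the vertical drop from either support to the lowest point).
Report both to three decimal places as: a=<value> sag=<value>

seed: a₀ = √(S³/(24(L−S))) = √(166.044³/(24·23.567)) = 89.965709
iter 1: u=0.922818  f(a)=+1.024e+00  f'(a)=-5.699e-01  a ← 89.965709 − (+1.024e+00/-5.699e-01) = 91.762612
iter 2: u=0.904748  f(a)=+3.149e-02  f'(a)=-5.353e-01  a ← 91.762612 − (+3.149e-02/-5.353e-01) = 91.821426
iter 3: u=0.904168  f(a)=+3.186e-05  f'(a)=-5.343e-01  a ← 91.821426 − (+3.186e-05/-5.343e-01) = 91.821485
iter 4: u=0.904167  f(a)=+3.266e-11  f'(a)=-5.343e-01  a ← 91.821485 − (+3.266e-11/-5.343e-01) = 91.821485
converged: |Δa| < 1e-12 after 4 iterations
sag = a·(cosh(S/(2a)) − 1) = 91.821485·(cosh(0.904167) − 1) = 40.160589
T_max/T_min = cosh(S/(2a)) = 1.437377

a=91.821 sag=40.161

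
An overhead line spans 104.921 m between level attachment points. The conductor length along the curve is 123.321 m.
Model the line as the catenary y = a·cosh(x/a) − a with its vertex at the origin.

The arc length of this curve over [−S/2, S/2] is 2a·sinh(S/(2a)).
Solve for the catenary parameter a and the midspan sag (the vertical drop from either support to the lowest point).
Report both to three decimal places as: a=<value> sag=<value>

seed: a₀ = √(S³/(24(L−S))) = √(104.921³/(24·18.400)) = 51.142164
iter 1: u=1.025778  f(a)=+9.927e-01  f'(a)=-7.982e-01  a ← 51.142164 − (+9.927e-01/-7.982e-01) = 52.385812
iter 2: u=1.001426  f(a)=+3.736e-02  f'(a)=-7.391e-01  a ← 52.385812 − (+3.736e-02/-7.391e-01) = 52.436362
iter 3: u=1.000460  f(a)=+5.752e-05  f'(a)=-7.368e-01  a ← 52.436362 − (+5.752e-05/-7.368e-01) = 52.436440
iter 4: u=1.000459  f(a)=+1.367e-10  f'(a)=-7.368e-01  a ← 52.436440 − (+1.367e-10/-7.368e-01) = 52.436440
iter 5: u=1.000459  f(a)=+2.842e-14  f'(a)=-7.368e-01  a ← 52.436440 − (+2.842e-14/-7.368e-01) = 52.436440
converged: |Δa| < 1e-12 after 5 iterations
sag = a·(cosh(S/(2a)) − 1) = 52.436440·(cosh(1.000459) − 1) = 28.505499
T_max/T_min = cosh(S/(2a)) = 1.543620

a=52.436 sag=28.505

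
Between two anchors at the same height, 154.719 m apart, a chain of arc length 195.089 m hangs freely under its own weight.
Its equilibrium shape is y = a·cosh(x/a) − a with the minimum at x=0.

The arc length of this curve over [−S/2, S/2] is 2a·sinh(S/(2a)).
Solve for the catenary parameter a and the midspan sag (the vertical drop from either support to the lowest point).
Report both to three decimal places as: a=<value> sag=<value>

seed: a₀ = √(S³/(24(L−S))) = √(154.719³/(24·40.370)) = 61.827328
iter 1: u=1.251219  f(a)=+3.280e+00  f'(a)=-1.522e+00  a ← 61.827328 − (+3.280e+00/-1.522e+00) = 63.982529
iter 2: u=1.209072  f(a)=+1.793e-01  f'(a)=-1.360e+00  a ← 63.982529 − (+1.793e-01/-1.360e+00) = 64.114409
iter 3: u=1.206585  f(a)=+6.045e-04  f'(a)=-1.351e+00  a ← 64.114409 − (+6.045e-04/-1.351e+00) = 64.114856
iter 4: u=1.206577  f(a)=+6.920e-09  f'(a)=-1.351e+00  a ← 64.114856 − (+6.920e-09/-1.351e+00) = 64.114856
iter 5: u=1.206577  f(a)=+8.527e-14  f'(a)=-1.351e+00  a ← 64.114856 − (+8.527e-14/-1.351e+00) = 64.114856
converged: |Δa| < 1e-12 after 5 iterations
sag = a·(cosh(S/(2a)) − 1) = 64.114856·(cosh(1.206577) − 1) = 52.614079
T_max/T_min = cosh(S/(2a)) = 1.820622

a=64.115 sag=52.614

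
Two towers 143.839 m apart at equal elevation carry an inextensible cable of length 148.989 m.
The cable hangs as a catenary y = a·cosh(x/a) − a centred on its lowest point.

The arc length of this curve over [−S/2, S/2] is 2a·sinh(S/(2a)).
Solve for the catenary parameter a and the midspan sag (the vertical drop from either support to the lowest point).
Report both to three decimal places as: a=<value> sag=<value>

a=155.996 sag=16.874

seed: a₀ = √(S³/(24(L−S))) = √(143.839³/(24·5.150)) = 155.169281
iter 1: u=0.463491  f(a)=+5.560e-02  f'(a)=-6.782e-02  a ← 155.169281 − (+5.560e-02/-6.782e-02) = 155.989158
iter 2: u=0.461054  f(a)=+4.438e-04  f'(a)=-6.674e-02  a ← 155.989158 − (+4.438e-04/-6.674e-02) = 155.995807
iter 3: u=0.461035  f(a)=+2.877e-08  f'(a)=-6.673e-02  a ← 155.995807 − (+2.877e-08/-6.673e-02) = 155.995808
iter 4: u=0.461035  f(a)=+0.000e+00  f'(a)=-6.673e-02  a ← 155.995808 − (+0.000e+00/-6.673e-02) = 155.995808
converged: |Δa| < 1e-12 after 4 iterations
sag = a·(cosh(S/(2a)) − 1) = 155.995808·(cosh(0.461035) − 1) = 16.874440
T_max/T_min = cosh(S/(2a)) = 1.108172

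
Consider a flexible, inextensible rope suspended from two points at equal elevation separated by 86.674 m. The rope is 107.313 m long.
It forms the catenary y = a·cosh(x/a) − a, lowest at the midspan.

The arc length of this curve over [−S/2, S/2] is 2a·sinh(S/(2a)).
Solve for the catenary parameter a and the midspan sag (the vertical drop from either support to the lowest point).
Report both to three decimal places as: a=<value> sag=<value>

seed: a₀ = √(S³/(24(L−S))) = √(86.674³/(24·20.639)) = 36.256286
iter 1: u=1.195296  f(a)=+1.526e+00  f'(a)=-1.310e+00  a ← 36.256286 − (+1.526e+00/-1.310e+00) = 37.421098
iter 2: u=1.158090  f(a)=+7.660e-02  f'(a)=-1.181e+00  a ← 37.421098 − (+7.660e-02/-1.181e+00) = 37.485952
iter 3: u=1.156086  f(a)=+2.158e-04  f'(a)=-1.175e+00  a ← 37.485952 − (+2.158e-04/-1.175e+00) = 37.486135
iter 4: u=1.156081  f(a)=+1.722e-09  f'(a)=-1.174e+00  a ← 37.486135 − (+1.722e-09/-1.174e+00) = 37.486135
iter 5: u=1.156081  f(a)=-1.421e-14  f'(a)=-1.174e+00  a ← 37.486135 − (-1.421e-14/-1.174e+00) = 37.486135
converged: |Δa| < 1e-12 after 5 iterations
sag = a·(cosh(S/(2a)) − 1) = 37.486135·(cosh(1.156081) − 1) = 27.967897
T_max/T_min = cosh(S/(2a)) = 1.746086

a=37.486 sag=27.968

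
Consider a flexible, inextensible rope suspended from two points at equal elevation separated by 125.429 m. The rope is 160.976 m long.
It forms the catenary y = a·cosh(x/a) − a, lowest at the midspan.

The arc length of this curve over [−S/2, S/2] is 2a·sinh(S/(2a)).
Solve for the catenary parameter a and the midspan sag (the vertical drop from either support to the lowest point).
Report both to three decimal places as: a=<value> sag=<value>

seed: a₀ = √(S³/(24(L−S))) = √(125.429³/(24·35.547)) = 48.093883
iter 1: u=1.304002  f(a)=+3.148e+00  f'(a)=-1.745e+00  a ← 48.093883 − (+3.148e+00/-1.745e+00) = 49.897266
iter 2: u=1.256872  f(a)=+1.857e-01  f'(a)=-1.545e+00  a ← 49.897266 − (+1.857e-01/-1.545e+00) = 50.017464
iter 3: u=1.253852  f(a)=+7.360e-04  f'(a)=-1.533e+00  a ← 50.017464 − (+7.360e-04/-1.533e+00) = 50.017944
iter 4: u=1.253840  f(a)=+1.166e-08  f'(a)=-1.533e+00  a ← 50.017944 − (+1.166e-08/-1.533e+00) = 50.017944
iter 5: u=1.253840  f(a)=-2.842e-14  f'(a)=-1.533e+00  a ← 50.017944 − (-2.842e-14/-1.533e+00) = 50.017944
converged: |Δa| < 1e-12 after 5 iterations
sag = a·(cosh(S/(2a)) − 1) = 50.017944·(cosh(1.253840) − 1) = 44.745513
T_max/T_min = cosh(S/(2a)) = 1.894589

a=50.018 sag=44.746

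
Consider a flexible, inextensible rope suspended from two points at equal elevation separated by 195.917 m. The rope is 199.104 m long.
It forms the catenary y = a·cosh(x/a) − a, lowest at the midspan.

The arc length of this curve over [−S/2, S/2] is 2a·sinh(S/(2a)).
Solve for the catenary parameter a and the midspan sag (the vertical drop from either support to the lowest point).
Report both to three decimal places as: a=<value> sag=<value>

seed: a₀ = √(S³/(24(L−S))) = √(195.917³/(24·3.187)) = 313.553412
iter 1: u=0.312414  f(a)=+1.559e-02  f'(a)=-2.053e-02  a ← 313.553412 − (+1.559e-02/-2.053e-02) = 314.312844
iter 2: u=0.311659  f(a)=+5.682e-05  f'(a)=-2.038e-02  a ← 314.312844 − (+5.682e-05/-2.038e-02) = 314.315632
iter 3: u=0.311656  f(a)=+7.609e-10  f'(a)=-2.038e-02  a ← 314.315632 − (+7.609e-10/-2.038e-02) = 314.315632
iter 4: u=0.311656  f(a)=+0.000e+00  f'(a)=-2.038e-02  a ← 314.315632 − (+0.000e+00/-2.038e-02) = 314.315632
converged: |Δa| < 1e-12 after 4 iterations
sag = a·(cosh(S/(2a)) − 1) = 314.315632·(cosh(0.311656) − 1) = 15.388656
T_max/T_min = cosh(S/(2a)) = 1.048959

a=314.316 sag=15.389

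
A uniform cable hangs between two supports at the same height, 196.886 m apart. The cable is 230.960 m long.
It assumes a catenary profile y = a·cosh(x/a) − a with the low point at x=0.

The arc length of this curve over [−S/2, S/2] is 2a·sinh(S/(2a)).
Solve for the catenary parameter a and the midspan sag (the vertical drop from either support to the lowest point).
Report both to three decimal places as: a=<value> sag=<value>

seed: a₀ = √(S³/(24(L−S))) = √(196.886³/(24·34.074)) = 96.606216
iter 1: u=1.019013  f(a)=+1.813e+00  f'(a)=-7.814e-01  a ← 96.606216 − (+1.813e+00/-7.814e-01) = 98.926902
iter 2: u=0.995108  f(a)=+6.740e-02  f'(a)=-7.243e-01  a ← 98.926902 − (+6.740e-02/-7.243e-01) = 99.019958
iter 3: u=0.994173  f(a)=+1.011e-04  f'(a)=-7.222e-01  a ← 99.019958 − (+1.011e-04/-7.222e-01) = 99.020098
iter 4: u=0.994172  f(a)=+2.281e-10  f'(a)=-7.222e-01  a ← 99.020098 − (+2.281e-10/-7.222e-01) = 99.020098
iter 5: u=0.994172  f(a)=-2.842e-14  f'(a)=-7.222e-01  a ← 99.020098 − (-2.842e-14/-7.222e-01) = 99.020098
converged: |Δa| < 1e-12 after 5 iterations
sag = a·(cosh(S/(2a)) − 1) = 99.020098·(cosh(0.994172) − 1) = 53.100283
T_max/T_min = cosh(S/(2a)) = 1.536258

a=99.020 sag=53.100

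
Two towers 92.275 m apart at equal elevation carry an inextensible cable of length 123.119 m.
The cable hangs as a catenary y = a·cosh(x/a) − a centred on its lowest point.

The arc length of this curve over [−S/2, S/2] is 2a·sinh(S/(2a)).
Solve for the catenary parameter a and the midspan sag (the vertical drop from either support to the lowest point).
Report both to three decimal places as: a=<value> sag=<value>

a=34.101 sag=36.273

seed: a₀ = √(S³/(24(L−S))) = √(92.275³/(24·30.844)) = 32.578802
iter 1: u=1.416182  f(a)=+3.245e+00  f'(a)=-2.301e+00  a ← 32.578802 − (+3.245e+00/-2.301e+00) = 33.988704
iter 2: u=1.357436  f(a)=+2.225e-01  f'(a)=-1.996e+00  a ← 33.988704 − (+2.225e-01/-1.996e+00) = 34.100210
iter 3: u=1.352998  f(a)=+1.217e-03  f'(a)=-1.974e+00  a ← 34.100210 − (+1.217e-03/-1.974e+00) = 34.100826
iter 4: u=1.352973  f(a)=+3.684e-08  f'(a)=-1.974e+00  a ← 34.100826 − (+3.684e-08/-1.974e+00) = 34.100826
iter 5: u=1.352973  f(a)=+2.842e-14  f'(a)=-1.974e+00  a ← 34.100826 − (+2.842e-14/-1.974e+00) = 34.100826
converged: |Δa| < 1e-12 after 5 iterations
sag = a·(cosh(S/(2a)) − 1) = 34.100826·(cosh(1.352973) − 1) = 36.272737
T_max/T_min = cosh(S/(2a)) = 2.063691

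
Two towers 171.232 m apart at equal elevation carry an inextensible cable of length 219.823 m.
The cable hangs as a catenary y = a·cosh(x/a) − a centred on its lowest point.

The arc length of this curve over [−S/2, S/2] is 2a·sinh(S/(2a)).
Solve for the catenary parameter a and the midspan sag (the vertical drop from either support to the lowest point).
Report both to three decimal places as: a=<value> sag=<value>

seed: a₀ = √(S³/(24(L−S))) = √(171.232³/(24·48.591)) = 65.613598
iter 1: u=1.304851  f(a)=+4.308e+00  f'(a)=-1.749e+00  a ← 65.613598 − (+4.308e+00/-1.749e+00) = 68.076738
iter 2: u=1.257640  f(a)=+2.545e-01  f'(a)=-1.548e+00  a ← 68.076738 − (+2.545e-01/-1.548e+00) = 68.241131
iter 3: u=1.254610  f(a)=+1.011e-03  f'(a)=-1.536e+00  a ← 68.241131 − (+1.011e-03/-1.536e+00) = 68.241790
iter 4: u=1.254598  f(a)=+1.611e-08  f'(a)=-1.536e+00  a ← 68.241790 − (+1.611e-08/-1.536e+00) = 68.241790
iter 5: u=1.254598  f(a)=+2.842e-14  f'(a)=-1.536e+00  a ← 68.241790 − (+2.842e-14/-1.536e+00) = 68.241790
converged: |Δa| < 1e-12 after 5 iterations
sag = a·(cosh(S/(2a)) − 1) = 68.241790·(cosh(1.254598) − 1) = 61.131622
T_max/T_min = cosh(S/(2a)) = 1.895809

a=68.242 sag=61.132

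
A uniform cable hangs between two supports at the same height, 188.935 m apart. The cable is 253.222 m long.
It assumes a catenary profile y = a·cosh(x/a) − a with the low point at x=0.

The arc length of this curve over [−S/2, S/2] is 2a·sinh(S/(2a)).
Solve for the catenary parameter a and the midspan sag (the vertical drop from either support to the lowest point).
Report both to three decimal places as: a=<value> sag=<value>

seed: a₀ = √(S³/(24(L−S))) = √(188.935³/(24·64.287)) = 66.115217
iter 1: u=1.428831  f(a)=+6.890e+00  f'(a)=-2.372e+00  a ← 66.115217 − (+6.890e+00/-2.372e+00) = 69.020405
iter 2: u=1.368689  f(a)=+4.802e-01  f'(a)=-2.052e+00  a ← 69.020405 − (+4.802e-01/-2.052e+00) = 69.254451
iter 3: u=1.364064  f(a)=+2.718e-03  f'(a)=-2.029e+00  a ← 69.254451 − (+2.718e-03/-2.029e+00) = 69.255791
iter 4: u=1.364038  f(a)=+8.821e-08  f'(a)=-2.028e+00  a ← 69.255791 − (+8.821e-08/-2.028e+00) = 69.255791
iter 5: u=1.364038  f(a)=+2.842e-14  f'(a)=-2.028e+00  a ← 69.255791 − (+2.842e-14/-2.028e+00) = 69.255791
converged: |Δa| < 1e-12 after 5 iterations
sag = a·(cosh(S/(2a)) − 1) = 69.255791·(cosh(1.364038) − 1) = 75.058830
T_max/T_min = cosh(S/(2a)) = 2.083791

a=69.256 sag=75.059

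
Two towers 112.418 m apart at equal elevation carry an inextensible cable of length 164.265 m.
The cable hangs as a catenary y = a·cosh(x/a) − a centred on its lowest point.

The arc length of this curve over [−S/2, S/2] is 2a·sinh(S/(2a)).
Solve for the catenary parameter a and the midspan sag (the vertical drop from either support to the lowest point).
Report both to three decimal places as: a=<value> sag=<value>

seed: a₀ = √(S³/(24(L−S))) = √(112.418³/(24·51.847)) = 33.789856
iter 1: u=1.663487  f(a)=+7.665e+00  f'(a)=-4.006e+00  a ← 33.789856 − (+7.665e+00/-4.006e+00) = 35.703018
iter 2: u=1.574349  f(a)=+6.992e-01  f'(a)=-3.306e+00  a ← 35.703018 − (+6.992e-01/-3.306e+00) = 35.914499
iter 3: u=1.565078  f(a)=+7.107e-03  f'(a)=-3.239e+00  a ← 35.914499 − (+7.107e-03/-3.239e+00) = 35.916693
iter 4: u=1.564983  f(a)=+7.508e-07  f'(a)=-3.238e+00  a ← 35.916693 − (+7.508e-07/-3.238e+00) = 35.916693
iter 5: u=1.564983  f(a)=+2.842e-14  f'(a)=-3.238e+00  a ← 35.916693 − (+2.842e-14/-3.238e+00) = 35.916693
converged: |Δa| < 1e-12 after 5 iterations
sag = a·(cosh(S/(2a)) − 1) = 35.916693·(cosh(1.564983) − 1) = 53.725688
T_max/T_min = cosh(S/(2a)) = 2.495842

a=35.917 sag=53.726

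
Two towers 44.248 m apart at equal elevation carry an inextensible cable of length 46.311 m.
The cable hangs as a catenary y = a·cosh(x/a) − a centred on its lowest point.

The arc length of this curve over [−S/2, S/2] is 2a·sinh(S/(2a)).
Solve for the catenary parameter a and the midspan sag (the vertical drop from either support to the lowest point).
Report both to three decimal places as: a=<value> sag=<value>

seed: a₀ = √(S³/(24(L−S))) = √(44.248³/(24·2.063)) = 41.829747
iter 1: u=0.528906  f(a)=+2.905e-02  f'(a)=-1.014e-01  a ← 41.829747 − (+2.905e-02/-1.014e-01) = 42.116148
iter 2: u=0.525309  f(a)=+3.010e-04  f'(a)=-9.933e-02  a ← 42.116148 − (+3.010e-04/-9.933e-02) = 42.119179
iter 3: u=0.525271  f(a)=+3.308e-08  f'(a)=-9.931e-02  a ← 42.119179 − (+3.308e-08/-9.931e-02) = 42.119179
iter 4: u=0.525271  f(a)=-7.105e-15  f'(a)=-9.931e-02  a ← 42.119179 − (-7.105e-15/-9.931e-02) = 42.119179
converged: |Δa| < 1e-12 after 4 iterations
sag = a·(cosh(S/(2a)) − 1) = 42.119179·(cosh(0.525271) − 1) = 5.945386
T_max/T_min = cosh(S/(2a)) = 1.141156

a=42.119 sag=5.945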